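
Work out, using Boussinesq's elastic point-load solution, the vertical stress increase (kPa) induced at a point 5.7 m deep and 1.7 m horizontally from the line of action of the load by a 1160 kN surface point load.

Boussinesq vertical stress below a point load on an elastic half-space:
Δσ_z = 3P/(2πz²) · [1 + (r/z)²]^(−5/2)
r/z = 1.7/5.7 = 0.29825; [1+(r/z)²]^(−5/2) = 0.80813.
Δσ_z = 3×1160/(2π×5.7²) × 0.80813 = 17.047 × 0.80813 = 13.78 kPa

Δσ_z ≈ 13.8 kPa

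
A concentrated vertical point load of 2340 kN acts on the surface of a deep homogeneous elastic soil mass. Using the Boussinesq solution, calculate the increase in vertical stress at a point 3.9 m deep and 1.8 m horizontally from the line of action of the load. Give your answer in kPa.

Boussinesq vertical stress below a point load on an elastic half-space:
Δσ_z = 3P/(2πz²) · [1 + (r/z)²]^(−5/2)
r/z = 1.8/3.9 = 0.46154; [1+(r/z)²]^(−5/2) = 0.61707.
Δσ_z = 3×2340/(2π×3.9²) × 0.61707 = 73.456 × 0.61707 = 45.33 kPa

Δσ_z ≈ 45.3 kPa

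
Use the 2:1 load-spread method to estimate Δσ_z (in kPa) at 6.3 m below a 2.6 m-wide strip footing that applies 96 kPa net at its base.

By the 2:1 method the load spreads at 1 horizontal : 2 vertical, so at depth z the loaded area has grown by z in each plan dimension:
Δσ = qB/(B+z) = 96×2.6/(2.6+6.3) = 28.045 kPa

Δσ_z ≈ 28 kPa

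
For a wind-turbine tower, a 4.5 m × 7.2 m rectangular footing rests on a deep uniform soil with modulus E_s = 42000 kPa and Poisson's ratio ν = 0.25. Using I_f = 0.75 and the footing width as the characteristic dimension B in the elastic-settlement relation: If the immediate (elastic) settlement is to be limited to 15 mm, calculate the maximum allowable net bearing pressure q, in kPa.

S_e = q·B·(1−ν²)/E_s · I_f  ⇒  q = S_e·E_s / (B·(1−ν²)·I_f).
q = 0.015 × 42000 / (4.5 × 0.9375 × 0.75) = 199.1 kPa

q ≈ 199 kPa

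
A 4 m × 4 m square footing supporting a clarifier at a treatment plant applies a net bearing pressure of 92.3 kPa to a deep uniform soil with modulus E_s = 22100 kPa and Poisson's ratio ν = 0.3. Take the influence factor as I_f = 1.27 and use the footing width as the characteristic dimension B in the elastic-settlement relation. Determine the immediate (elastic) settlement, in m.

S_e ≈ 0.0193 m

Immediate (elastic) settlement: S_e = q·B·(1−ν²)/E_s · I_f.
S_e = 92.3 × 4 × (1 − 0.3²) / 22100 × 1.27
    = 92.3 × 4 × 0.91 / 22100 × 1.27
    = 0.01931 m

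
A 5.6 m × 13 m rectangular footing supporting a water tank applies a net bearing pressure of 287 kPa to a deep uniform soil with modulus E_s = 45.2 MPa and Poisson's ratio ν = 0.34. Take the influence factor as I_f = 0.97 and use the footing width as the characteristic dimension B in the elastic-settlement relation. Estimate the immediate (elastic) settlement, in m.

Immediate (elastic) settlement: S_e = q·B·(1−ν²)/E_s · I_f.
E_s = 45.2 MPa = 45200 kPa.
S_e = 287 × 5.6 × (1 − 0.34²) / 45200 × 0.97
    = 287 × 5.6 × 0.8844 / 45200 × 0.97
    = 0.0305 m

S_e ≈ 0.0305 m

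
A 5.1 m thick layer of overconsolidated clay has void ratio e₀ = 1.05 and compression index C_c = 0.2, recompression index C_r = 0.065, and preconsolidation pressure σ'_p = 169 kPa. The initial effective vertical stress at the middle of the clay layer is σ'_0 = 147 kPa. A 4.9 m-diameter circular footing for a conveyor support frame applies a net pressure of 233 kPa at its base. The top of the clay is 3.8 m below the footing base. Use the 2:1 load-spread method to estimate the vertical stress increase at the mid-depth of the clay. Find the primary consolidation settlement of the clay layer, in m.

Mid-depth of clay below the footing base: z = 3.8 + 5.1/2 = 6.35 m.
Stress increase at mid-clay by the 2:1 spreading method:
Δσ ≈ qD²/(D+z)² = 233×4.9²/(4.9+6.35)² = 44.202 kPa
Final effective stress: σ'_f = 147 + 44.202 = 191.2 kPa.
σ'_f = 191.2 > σ'_p = 169 kPa, so the stress path crosses the preconsolidation pressure — recompression up to σ'_p, then virgin compression beyond:
S_c = H/(1+e₀)·[C_r·log₁₀(σ'_p/σ'_0) + C_c·log₁₀(σ'_f/σ'_p)]
    = 5.1/2.05 × [0.065×log₁₀(169/147) + 0.2×log₁₀(191.2/169)]
    = 2.4878 × [0.003937 + 0.01072] = 0.03646 m

S_c ≈ 0.0365 m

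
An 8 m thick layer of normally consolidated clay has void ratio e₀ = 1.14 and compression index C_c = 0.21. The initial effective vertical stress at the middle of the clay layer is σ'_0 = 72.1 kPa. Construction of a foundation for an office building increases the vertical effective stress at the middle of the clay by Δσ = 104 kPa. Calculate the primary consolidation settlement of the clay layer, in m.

Final effective stress: σ'_f = σ'_0 + Δσ = 72.1 + 104 = 176.1 kPa.
Normally consolidated clay, so the full stress increment lies on the virgin compression line:
S_c = C_c·H/(1+e₀)·log₁₀(σ'_f/σ'_0) = 0.21×8/(1+1.14)×log₁₀(176.1/72.1)
    = 0.78505 × 0.38782 = 0.3045 m

S_c ≈ 0.304 m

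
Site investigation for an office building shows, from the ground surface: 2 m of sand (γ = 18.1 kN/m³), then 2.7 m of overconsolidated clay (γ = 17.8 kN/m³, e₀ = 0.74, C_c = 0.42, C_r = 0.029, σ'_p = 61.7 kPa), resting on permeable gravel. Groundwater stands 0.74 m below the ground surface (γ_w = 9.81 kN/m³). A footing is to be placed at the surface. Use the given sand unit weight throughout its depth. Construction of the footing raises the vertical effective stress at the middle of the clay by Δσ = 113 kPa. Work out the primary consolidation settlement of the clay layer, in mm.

Mid-depth of clay below the ground surface: z = 2 + 2.7/2 = 3.35 m.
Total vertical stress at mid-clay: σ_v = 18.1×2 + 17.8×1.35 = 60.23 kPa.
Pore pressure: u = 9.81×(3.35 − 0.74) = 25.604 kPa.
Initial effective stress: σ'_0 = σ_v − u = 60.23 − 25.604 = 34.626 kPa.
Final effective stress: σ'_f = 34.626 + 113 = 147.63 kPa.
σ'_f = 147.63 > σ'_p = 61.7 kPa, so the stress path crosses the preconsolidation pressure — recompression up to σ'_p, then virgin compression beyond:
S_c = H/(1+e₀)·[C_r·log₁₀(σ'_p/σ'_0) + C_c·log₁₀(σ'_f/σ'_p)]
    = 2.7/1.74 × [0.029×log₁₀(61.7/34.626) + 0.42×log₁₀(147.63/61.7)]
    = 1.5517 × [0.0072756 + 0.15913] = 0.2582 m

S_c ≈ 258 mm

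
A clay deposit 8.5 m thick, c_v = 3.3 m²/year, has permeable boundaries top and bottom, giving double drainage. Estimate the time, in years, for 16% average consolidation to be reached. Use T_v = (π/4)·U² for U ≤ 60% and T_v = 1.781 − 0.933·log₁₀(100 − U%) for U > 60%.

t ≈ 0.11 years

Drainage path length: H_d = H/2 = 4.25 m (double drainage).
U ≤ 60%: T_v = (π/4)·U² = (π/4)×0.16² = 0.020106.
t = T_v·H_d²/c_v = 0.020106×4.25²/3.3 = 0.11 years.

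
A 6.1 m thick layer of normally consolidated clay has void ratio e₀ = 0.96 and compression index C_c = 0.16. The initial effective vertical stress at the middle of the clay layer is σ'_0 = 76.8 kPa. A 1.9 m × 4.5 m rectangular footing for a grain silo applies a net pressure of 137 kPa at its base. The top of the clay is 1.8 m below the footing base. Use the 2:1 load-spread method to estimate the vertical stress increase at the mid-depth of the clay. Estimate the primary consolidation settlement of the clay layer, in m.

Mid-depth of clay below the footing base: z = 1.8 + 6.1/2 = 4.85 m.
Stress increase at mid-clay by the 2:1 spreading method:
Δσ = qBL/((B+z)(L+z)) = 137×1.9×4.5/((1.9+4.85)(4.5+4.85)) = 18.56 kPa
Final effective stress: σ'_f = σ'_0 + Δσ = 76.8 + 18.56 = 95.36 kPa.
Normally consolidated clay, so the full stress increment lies on the virgin compression line:
S_c = C_c·H/(1+e₀)·log₁₀(σ'_f/σ'_0) = 0.16×6.1/(1+0.96)×log₁₀(95.36/76.8)
    = 0.49796 × 0.094005 = 0.04681 m

S_c ≈ 0.0468 m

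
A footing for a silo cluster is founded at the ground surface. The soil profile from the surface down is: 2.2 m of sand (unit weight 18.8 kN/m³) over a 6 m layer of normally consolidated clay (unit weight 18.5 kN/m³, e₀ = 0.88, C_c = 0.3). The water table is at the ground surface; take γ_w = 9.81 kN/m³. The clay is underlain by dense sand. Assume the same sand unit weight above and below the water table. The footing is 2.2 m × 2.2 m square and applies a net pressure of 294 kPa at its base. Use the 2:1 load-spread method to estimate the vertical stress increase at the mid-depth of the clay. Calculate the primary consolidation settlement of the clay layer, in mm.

Mid-depth of clay below the ground surface: z = 2.2 + 6/2 = 5.2 m.
Total vertical stress at mid-clay: σ_v = 18.8×2.2 + 18.5×3 = 96.86 kPa.
Pore pressure: u = 9.81×(5.2 − 0) = 51.012 kPa.
Initial effective stress: σ'_0 = σ_v − u = 96.86 − 51.012 = 45.848 kPa.
Stress increase at mid-clay by the 2:1 spreading method:
Δσ = qBL/((B+z)(L+z)) = 294×2.2×2.2/((2.2+5.2)(2.2+5.2)) = 25.985 kPa
Final effective stress: σ'_f = σ'_0 + Δσ = 45.848 + 25.985 = 71.833 kPa.
Normally consolidated clay, so the full stress increment lies on the virgin compression line:
S_c = C_c·H/(1+e₀)·log₁₀(σ'_f/σ'_0) = 0.3×6/(1+0.88)×log₁₀(71.833/45.848)
    = 0.95745 × 0.195 = 0.1867 m

S_c ≈ 187 mm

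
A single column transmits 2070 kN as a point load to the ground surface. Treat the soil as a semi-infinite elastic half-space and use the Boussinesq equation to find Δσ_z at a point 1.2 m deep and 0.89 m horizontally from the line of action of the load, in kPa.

Boussinesq vertical stress below a point load on an elastic half-space:
Δσ_z = 3P/(2πz²) · [1 + (r/z)²]^(−5/2)
r/z = 0.89/1.2 = 0.74167; [1+(r/z)²]^(−5/2) = 0.33429.
Δσ_z = 3×2070/(2π×1.2²) × 0.33429 = 686.36 × 0.33429 = 229.4 kPa

Δσ_z ≈ 229 kPa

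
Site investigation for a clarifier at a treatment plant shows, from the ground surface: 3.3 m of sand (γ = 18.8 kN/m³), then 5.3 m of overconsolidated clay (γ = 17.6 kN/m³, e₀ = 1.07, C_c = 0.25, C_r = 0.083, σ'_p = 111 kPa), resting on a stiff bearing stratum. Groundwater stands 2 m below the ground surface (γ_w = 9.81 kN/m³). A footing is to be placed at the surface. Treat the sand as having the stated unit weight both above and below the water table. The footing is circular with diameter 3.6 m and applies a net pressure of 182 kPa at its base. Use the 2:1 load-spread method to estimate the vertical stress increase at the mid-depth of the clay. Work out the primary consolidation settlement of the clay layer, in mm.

Mid-depth of clay below the ground surface: z = 3.3 + 5.3/2 = 5.95 m.
Total vertical stress at mid-clay: σ_v = 18.8×3.3 + 17.6×2.65 = 108.68 kPa.
Pore pressure: u = 9.81×(5.95 − 2) = 38.75 kPa.
Initial effective stress: σ'_0 = σ_v − u = 108.68 − 38.75 = 69.93 kPa.
Stress increase at mid-clay by the 2:1 spreading method:
Δσ ≈ qD²/(D+z)² = 182×3.6²/(3.6+5.95)² = 25.862 kPa
Final effective stress: σ'_f = 69.93 + 25.862 = 95.792 kPa.
σ'_f = 95.792 ≤ σ'_p = 111 kPa, so the clay remains overconsolidated and only the recompression index applies:
S_c = C_r·H/(1+e₀)·log₁₀(σ'_f/σ'_0) = 0.083×5.3/2.07×log₁₀(95.792/69.93)
    = 0.21251 × 0.13667 = 0.02904 m

S_c ≈ 29 mm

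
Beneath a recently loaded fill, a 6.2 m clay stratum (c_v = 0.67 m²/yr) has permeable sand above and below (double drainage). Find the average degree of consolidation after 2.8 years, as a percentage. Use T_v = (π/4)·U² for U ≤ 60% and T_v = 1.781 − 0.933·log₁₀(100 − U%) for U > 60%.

Drainage path length: H_d = H/2 = 3.1 m (double drainage).
T_v = c_v·t/H_d² = 0.67×2.8/3.1² = 0.19521.
T_v = 0.19521 corresponds to the U ≤ 60% branch:
U = √(4T_v/π) = 0.4985

U ≈ 49.9 %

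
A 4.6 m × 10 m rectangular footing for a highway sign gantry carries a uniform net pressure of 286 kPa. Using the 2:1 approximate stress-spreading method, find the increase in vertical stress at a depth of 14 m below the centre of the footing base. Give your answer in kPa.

Δσ_z ≈ 29.5 kPa

By the 2:1 method the load spreads at 1 horizontal : 2 vertical, so at depth z the loaded area has grown by z in each plan dimension:
Δσ = qBL/((B+z)(L+z)) = 286×4.6×10/((4.6+14)(10+14)) = 29.471 kPa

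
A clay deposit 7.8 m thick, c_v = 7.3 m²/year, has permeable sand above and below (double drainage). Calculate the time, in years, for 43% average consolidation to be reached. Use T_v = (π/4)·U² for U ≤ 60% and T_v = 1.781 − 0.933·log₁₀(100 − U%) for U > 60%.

Drainage path length: H_d = H/2 = 3.9 m (double drainage).
U ≤ 60%: T_v = (π/4)·U² = (π/4)×0.43² = 0.14522.
t = T_v·H_d²/c_v = 0.14522×3.9²/7.3 = 0.3026 years.

t ≈ 0.303 years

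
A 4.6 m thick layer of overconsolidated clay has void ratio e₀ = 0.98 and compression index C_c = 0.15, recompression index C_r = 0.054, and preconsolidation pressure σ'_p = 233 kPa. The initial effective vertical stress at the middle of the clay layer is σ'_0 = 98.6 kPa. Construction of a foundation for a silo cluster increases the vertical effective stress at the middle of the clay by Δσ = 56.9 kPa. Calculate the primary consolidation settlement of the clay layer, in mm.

Final effective stress: σ'_f = 98.6 + 56.9 = 155.5 kPa.
σ'_f = 155.5 ≤ σ'_p = 233 kPa, so the clay remains overconsolidated and only the recompression index applies:
S_c = C_r·H/(1+e₀)·log₁₀(σ'_f/σ'_0) = 0.054×4.6/1.98×log₁₀(155.5/98.6)
    = 0.12545 × 0.19785 = 0.02482 m

S_c ≈ 24.8 mm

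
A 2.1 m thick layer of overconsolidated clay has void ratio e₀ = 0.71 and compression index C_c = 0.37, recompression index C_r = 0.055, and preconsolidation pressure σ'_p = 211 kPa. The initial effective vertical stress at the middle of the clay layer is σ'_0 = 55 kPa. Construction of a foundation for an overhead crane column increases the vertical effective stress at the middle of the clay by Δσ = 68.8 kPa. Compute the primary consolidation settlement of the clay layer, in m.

Final effective stress: σ'_f = 55 + 68.8 = 123.8 kPa.
σ'_f = 123.8 ≤ σ'_p = 211 kPa, so the clay remains overconsolidated and only the recompression index applies:
S_c = C_r·H/(1+e₀)·log₁₀(σ'_f/σ'_0) = 0.055×2.1/1.71×log₁₀(123.8/55)
    = 0.067545 × 0.35236 = 0.0238 m

S_c ≈ 0.0238 m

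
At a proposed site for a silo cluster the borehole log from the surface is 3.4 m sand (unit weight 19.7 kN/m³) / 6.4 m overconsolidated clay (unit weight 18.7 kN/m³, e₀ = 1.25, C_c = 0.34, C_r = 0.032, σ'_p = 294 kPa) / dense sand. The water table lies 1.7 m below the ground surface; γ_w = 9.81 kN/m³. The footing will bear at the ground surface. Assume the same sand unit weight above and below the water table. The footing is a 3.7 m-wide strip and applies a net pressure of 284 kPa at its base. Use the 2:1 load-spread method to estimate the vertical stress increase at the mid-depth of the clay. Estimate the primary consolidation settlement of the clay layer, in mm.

S_c ≈ 32.8 mm

Mid-depth of clay below the ground surface: z = 3.4 + 6.4/2 = 6.6 m.
Total vertical stress at mid-clay: σ_v = 19.7×3.4 + 18.7×3.2 = 126.82 kPa.
Pore pressure: u = 9.81×(6.6 − 1.7) = 48.069 kPa.
Initial effective stress: σ'_0 = σ_v − u = 126.82 − 48.069 = 78.751 kPa.
Stress increase at mid-clay by the 2:1 spreading method:
Δσ = qB/(B+z) = 284×3.7/(3.7+6.6) = 102.02 kPa
Final effective stress: σ'_f = 78.751 + 102.02 = 180.77 kPa.
σ'_f = 180.77 ≤ σ'_p = 294 kPa, so the clay remains overconsolidated and only the recompression index applies:
S_c = C_r·H/(1+e₀)·log₁₀(σ'_f/σ'_0) = 0.032×6.4/2.25×log₁₀(180.77/78.751)
    = 0.091021 × 0.36087 = 0.03285 m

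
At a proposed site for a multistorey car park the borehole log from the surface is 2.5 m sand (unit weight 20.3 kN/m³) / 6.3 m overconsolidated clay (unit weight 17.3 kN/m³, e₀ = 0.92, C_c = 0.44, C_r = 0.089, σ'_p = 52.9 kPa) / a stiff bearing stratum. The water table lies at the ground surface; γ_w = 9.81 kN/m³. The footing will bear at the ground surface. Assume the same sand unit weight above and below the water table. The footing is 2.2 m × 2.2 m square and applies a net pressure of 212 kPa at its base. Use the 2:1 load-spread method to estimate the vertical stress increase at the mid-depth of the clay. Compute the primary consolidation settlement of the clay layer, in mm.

S_c ≈ 151 mm

Mid-depth of clay below the ground surface: z = 2.5 + 6.3/2 = 5.65 m.
Total vertical stress at mid-clay: σ_v = 20.3×2.5 + 17.3×3.15 = 105.25 kPa.
Pore pressure: u = 9.81×(5.65 − 0) = 55.427 kPa.
Initial effective stress: σ'_0 = σ_v − u = 105.25 − 55.427 = 49.823 kPa.
Stress increase at mid-clay by the 2:1 spreading method:
Δσ = qBL/((B+z)(L+z)) = 212×2.2×2.2/((2.2+5.65)(2.2+5.65)) = 16.651 kPa
Final effective stress: σ'_f = 49.823 + 16.651 = 66.474 kPa.
σ'_f = 66.474 > σ'_p = 52.9 kPa, so the stress path crosses the preconsolidation pressure — recompression up to σ'_p, then virgin compression beyond:
S_c = H/(1+e₀)·[C_r·log₁₀(σ'_p/σ'_0) + C_c·log₁₀(σ'_f/σ'_p)]
    = 6.3/1.92 × [0.089×log₁₀(52.9/49.823) + 0.44×log₁₀(66.474/52.9)]
    = 3.2812 × [0.0023163 + 0.043646] = 0.1508 m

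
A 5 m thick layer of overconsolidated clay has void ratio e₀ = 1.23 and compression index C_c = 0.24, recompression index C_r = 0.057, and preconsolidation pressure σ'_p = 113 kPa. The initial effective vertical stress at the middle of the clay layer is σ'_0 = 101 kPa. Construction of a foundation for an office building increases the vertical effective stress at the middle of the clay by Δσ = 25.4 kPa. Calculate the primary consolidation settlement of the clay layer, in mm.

S_c ≈ 32.4 mm

Final effective stress: σ'_f = 101 + 25.4 = 126.4 kPa.
σ'_f = 126.4 > σ'_p = 113 kPa, so the stress path crosses the preconsolidation pressure — recompression up to σ'_p, then virgin compression beyond:
S_c = H/(1+e₀)·[C_r·log₁₀(σ'_p/σ'_0) + C_c·log₁₀(σ'_f/σ'_p)]
    = 5/2.23 × [0.057×log₁₀(113/101) + 0.24×log₁₀(126.4/113)]
    = 2.2422 × [0.0027792 + 0.01168] = 0.03242 m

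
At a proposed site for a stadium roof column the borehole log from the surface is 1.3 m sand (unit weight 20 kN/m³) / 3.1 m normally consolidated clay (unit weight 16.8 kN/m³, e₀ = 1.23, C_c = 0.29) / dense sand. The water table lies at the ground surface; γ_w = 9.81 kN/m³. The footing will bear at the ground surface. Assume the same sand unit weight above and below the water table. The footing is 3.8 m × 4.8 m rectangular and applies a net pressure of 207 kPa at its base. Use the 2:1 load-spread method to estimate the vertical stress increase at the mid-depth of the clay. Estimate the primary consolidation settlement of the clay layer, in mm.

Mid-depth of clay below the ground surface: z = 1.3 + 3.1/2 = 2.85 m.
Total vertical stress at mid-clay: σ_v = 20×1.3 + 16.8×1.55 = 52.04 kPa.
Pore pressure: u = 9.81×(2.85 − 0) = 27.959 kPa.
Initial effective stress: σ'_0 = σ_v − u = 52.04 − 27.959 = 24.081 kPa.
Stress increase at mid-clay by the 2:1 spreading method:
Δσ = qBL/((B+z)(L+z)) = 207×3.8×4.8/((3.8+2.85)(4.8+2.85)) = 74.218 kPa
Final effective stress: σ'_f = σ'_0 + Δσ = 24.081 + 74.218 = 98.299 kPa.
Normally consolidated clay, so the full stress increment lies on the virgin compression line:
S_c = C_c·H/(1+e₀)·log₁₀(σ'_f/σ'_0) = 0.29×3.1/(1+1.23)×log₁₀(98.299/24.081)
    = 0.40314 × 0.61087 = 0.2463 m

S_c ≈ 246 mm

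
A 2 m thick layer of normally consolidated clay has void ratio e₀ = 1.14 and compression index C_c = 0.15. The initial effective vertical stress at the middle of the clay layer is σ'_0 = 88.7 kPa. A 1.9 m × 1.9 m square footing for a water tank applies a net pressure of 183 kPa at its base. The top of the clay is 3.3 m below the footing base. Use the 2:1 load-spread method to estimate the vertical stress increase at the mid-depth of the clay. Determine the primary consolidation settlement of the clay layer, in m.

Mid-depth of clay below the footing base: z = 3.3 + 2/2 = 4.3 m.
Stress increase at mid-clay by the 2:1 spreading method:
Δσ = qBL/((B+z)(L+z)) = 183×1.9×1.9/((1.9+4.3)(1.9+4.3)) = 17.186 kPa
Final effective stress: σ'_f = σ'_0 + Δσ = 88.7 + 17.186 = 105.89 kPa.
Normally consolidated clay, so the full stress increment lies on the virgin compression line:
S_c = C_c·H/(1+e₀)·log₁₀(σ'_f/σ'_0) = 0.15×2/(1+1.14)×log₁₀(105.89/88.7)
    = 0.14019 × 0.076931 = 0.01078 m

S_c ≈ 0.0108 m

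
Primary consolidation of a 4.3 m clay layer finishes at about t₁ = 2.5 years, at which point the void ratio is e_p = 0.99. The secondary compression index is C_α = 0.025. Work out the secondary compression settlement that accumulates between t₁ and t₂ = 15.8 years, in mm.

Secondary compression: S_s = C_α·H/(1+e_p)·log₁₀(t₂/t₁)
S_s = 0.025×4.3/(1+0.99)×log₁₀(15.8/2.5)
    = 0.05402 × 0.8007 = 0.04325 m

S_s ≈ 43.3 mm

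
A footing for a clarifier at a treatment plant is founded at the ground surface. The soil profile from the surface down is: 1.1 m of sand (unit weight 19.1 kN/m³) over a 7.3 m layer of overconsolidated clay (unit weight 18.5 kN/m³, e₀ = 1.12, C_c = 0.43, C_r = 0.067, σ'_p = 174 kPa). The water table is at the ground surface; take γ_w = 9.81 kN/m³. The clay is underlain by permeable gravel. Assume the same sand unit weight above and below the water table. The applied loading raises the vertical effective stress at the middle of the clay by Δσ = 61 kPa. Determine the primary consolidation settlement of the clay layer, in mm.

S_c ≈ 90 mm

Mid-depth of clay below the ground surface: z = 1.1 + 7.3/2 = 4.75 m.
Total vertical stress at mid-clay: σ_v = 19.1×1.1 + 18.5×3.65 = 88.535 kPa.
Pore pressure: u = 9.81×(4.75 − 0) = 46.598 kPa.
Initial effective stress: σ'_0 = σ_v − u = 88.535 − 46.598 = 41.937 kPa.
Final effective stress: σ'_f = 41.937 + 61 = 102.94 kPa.
σ'_f = 102.94 ≤ σ'_p = 174 kPa, so the clay remains overconsolidated and only the recompression index applies:
S_c = C_r·H/(1+e₀)·log₁₀(σ'_f/σ'_0) = 0.067×7.3/2.12×log₁₀(102.94/41.937)
    = 0.23071 × 0.38999 = 0.08997 m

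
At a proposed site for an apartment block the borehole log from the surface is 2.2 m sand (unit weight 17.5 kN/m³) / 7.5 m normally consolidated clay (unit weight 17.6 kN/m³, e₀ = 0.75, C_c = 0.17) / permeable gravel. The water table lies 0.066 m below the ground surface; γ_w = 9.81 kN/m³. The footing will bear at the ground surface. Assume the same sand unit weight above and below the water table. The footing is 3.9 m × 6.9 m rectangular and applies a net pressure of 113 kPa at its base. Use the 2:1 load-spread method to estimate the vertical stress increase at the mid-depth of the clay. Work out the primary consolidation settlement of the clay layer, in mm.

Mid-depth of clay below the ground surface: z = 2.2 + 7.5/2 = 5.95 m.
Total vertical stress at mid-clay: σ_v = 17.5×2.2 + 17.6×3.75 = 104.5 kPa.
Pore pressure: u = 9.81×(5.95 − 0.066) = 57.722 kPa.
Initial effective stress: σ'_0 = σ_v − u = 104.5 − 57.722 = 46.778 kPa.
Stress increase at mid-clay by the 2:1 spreading method:
Δσ = qBL/((B+z)(L+z)) = 113×3.9×6.9/((3.9+5.95)(6.9+5.95)) = 24.024 kPa
Final effective stress: σ'_f = σ'_0 + Δσ = 46.778 + 24.024 = 70.802 kPa.
Normally consolidated clay, so the full stress increment lies on the virgin compression line:
S_c = C_c·H/(1+e₀)·log₁₀(σ'_f/σ'_0) = 0.17×7.5/(1+0.75)×log₁₀(70.802/46.778)
    = 0.72857 × 0.18 = 0.1311 m

S_c ≈ 131 mm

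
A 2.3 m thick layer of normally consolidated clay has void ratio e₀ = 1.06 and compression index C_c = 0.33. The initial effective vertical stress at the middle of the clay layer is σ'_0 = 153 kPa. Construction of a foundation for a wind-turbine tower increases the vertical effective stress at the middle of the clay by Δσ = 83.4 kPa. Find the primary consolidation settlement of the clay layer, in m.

S_c ≈ 0.0696 m

Final effective stress: σ'_f = σ'_0 + Δσ = 153 + 83.4 = 236.4 kPa.
Normally consolidated clay, so the full stress increment lies on the virgin compression line:
S_c = C_c·H/(1+e₀)·log₁₀(σ'_f/σ'_0) = 0.33×2.3/(1+1.06)×log₁₀(236.4/153)
    = 0.36845 × 0.18896 = 0.06962 m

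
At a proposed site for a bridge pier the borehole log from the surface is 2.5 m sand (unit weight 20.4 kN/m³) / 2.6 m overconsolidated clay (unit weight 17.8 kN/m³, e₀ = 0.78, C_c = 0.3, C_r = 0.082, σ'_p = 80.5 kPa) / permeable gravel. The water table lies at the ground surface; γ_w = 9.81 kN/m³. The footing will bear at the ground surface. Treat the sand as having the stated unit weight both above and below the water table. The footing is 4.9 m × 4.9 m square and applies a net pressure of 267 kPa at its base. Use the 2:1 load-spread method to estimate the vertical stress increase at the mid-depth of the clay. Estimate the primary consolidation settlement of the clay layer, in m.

Mid-depth of clay below the ground surface: z = 2.5 + 2.6/2 = 3.8 m.
Total vertical stress at mid-clay: σ_v = 20.4×2.5 + 17.8×1.3 = 74.14 kPa.
Pore pressure: u = 9.81×(3.8 − 0) = 37.278 kPa.
Initial effective stress: σ'_0 = σ_v − u = 74.14 − 37.278 = 36.862 kPa.
Stress increase at mid-clay by the 2:1 spreading method:
Δσ = qBL/((B+z)(L+z)) = 267×4.9×4.9/((4.9+3.8)(4.9+3.8)) = 84.696 kPa
Final effective stress: σ'_f = 36.862 + 84.696 = 121.56 kPa.
σ'_f = 121.56 > σ'_p = 80.5 kPa, so the stress path crosses the preconsolidation pressure — recompression up to σ'_p, then virgin compression beyond:
S_c = H/(1+e₀)·[C_r·log₁₀(σ'_p/σ'_0) + C_c·log₁₀(σ'_f/σ'_p)]
    = 2.6/1.78 × [0.082×log₁₀(80.5/36.862) + 0.3×log₁₀(121.56/80.5)]
    = 1.4607 × [0.027816 + 0.053698] = 0.1191 m

S_c ≈ 0.119 m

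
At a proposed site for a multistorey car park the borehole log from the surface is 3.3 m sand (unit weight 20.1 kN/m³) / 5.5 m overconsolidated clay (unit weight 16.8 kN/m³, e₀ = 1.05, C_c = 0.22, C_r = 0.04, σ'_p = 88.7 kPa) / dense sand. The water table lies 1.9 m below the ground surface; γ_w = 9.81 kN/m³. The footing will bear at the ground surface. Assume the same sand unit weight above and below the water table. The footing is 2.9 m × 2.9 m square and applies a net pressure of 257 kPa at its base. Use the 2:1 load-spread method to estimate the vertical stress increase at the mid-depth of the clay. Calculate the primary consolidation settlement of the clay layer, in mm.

S_c ≈ 37.5 mm

Mid-depth of clay below the ground surface: z = 3.3 + 5.5/2 = 6.05 m.
Total vertical stress at mid-clay: σ_v = 20.1×3.3 + 16.8×2.75 = 112.53 kPa.
Pore pressure: u = 9.81×(6.05 − 1.9) = 40.712 kPa.
Initial effective stress: σ'_0 = σ_v − u = 112.53 − 40.712 = 71.818 kPa.
Stress increase at mid-clay by the 2:1 spreading method:
Δσ = qBL/((B+z)(L+z)) = 257×2.9×2.9/((2.9+6.05)(2.9+6.05)) = 26.983 kPa
Final effective stress: σ'_f = 71.818 + 26.983 = 98.801 kPa.
σ'_f = 98.801 > σ'_p = 88.7 kPa, so the stress path crosses the preconsolidation pressure — recompression up to σ'_p, then virgin compression beyond:
S_c = H/(1+e₀)·[C_r·log₁₀(σ'_p/σ'_0) + C_c·log₁₀(σ'_f/σ'_p)]
    = 5.5/2.05 × [0.04×log₁₀(88.7/71.818) + 0.22×log₁₀(98.801/88.7)]
    = 2.6829 × [0.0036676 + 0.010304] = 0.03748 m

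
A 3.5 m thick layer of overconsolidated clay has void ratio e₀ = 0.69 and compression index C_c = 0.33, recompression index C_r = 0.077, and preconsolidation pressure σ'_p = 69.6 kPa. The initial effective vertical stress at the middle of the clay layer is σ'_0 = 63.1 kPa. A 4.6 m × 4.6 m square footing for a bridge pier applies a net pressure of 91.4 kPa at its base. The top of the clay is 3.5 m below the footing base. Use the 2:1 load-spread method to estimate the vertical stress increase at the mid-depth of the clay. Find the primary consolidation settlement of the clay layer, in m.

Mid-depth of clay below the footing base: z = 3.5 + 3.5/2 = 5.25 m.
Stress increase at mid-clay by the 2:1 spreading method:
Δσ = qBL/((B+z)(L+z)) = 91.4×4.6×4.6/((4.6+5.25)(4.6+5.25)) = 19.934 kPa
Final effective stress: σ'_f = 63.1 + 19.934 = 83.034 kPa.
σ'_f = 83.034 > σ'_p = 69.6 kPa, so the stress path crosses the preconsolidation pressure — recompression up to σ'_p, then virgin compression beyond:
S_c = H/(1+e₀)·[C_r·log₁₀(σ'_p/σ'_0) + C_c·log₁₀(σ'_f/σ'_p)]
    = 3.5/1.69 × [0.077×log₁₀(69.6/63.1) + 0.33×log₁₀(83.034/69.6)]
    = 2.071 × [0.0032787 + 0.025293] = 0.05917 m

S_c ≈ 0.0592 m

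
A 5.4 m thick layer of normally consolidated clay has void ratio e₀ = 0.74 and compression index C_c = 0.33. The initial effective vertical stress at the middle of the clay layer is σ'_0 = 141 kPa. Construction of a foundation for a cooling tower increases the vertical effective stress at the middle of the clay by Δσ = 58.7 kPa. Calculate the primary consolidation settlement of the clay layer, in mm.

Final effective stress: σ'_f = σ'_0 + Δσ = 141 + 58.7 = 199.7 kPa.
Normally consolidated clay, so the full stress increment lies on the virgin compression line:
S_c = C_c·H/(1+e₀)·log₁₀(σ'_f/σ'_0) = 0.33×5.4/(1+0.74)×log₁₀(199.7/141)
    = 1.0241 × 0.15116 = 0.1548 m

S_c ≈ 155 mm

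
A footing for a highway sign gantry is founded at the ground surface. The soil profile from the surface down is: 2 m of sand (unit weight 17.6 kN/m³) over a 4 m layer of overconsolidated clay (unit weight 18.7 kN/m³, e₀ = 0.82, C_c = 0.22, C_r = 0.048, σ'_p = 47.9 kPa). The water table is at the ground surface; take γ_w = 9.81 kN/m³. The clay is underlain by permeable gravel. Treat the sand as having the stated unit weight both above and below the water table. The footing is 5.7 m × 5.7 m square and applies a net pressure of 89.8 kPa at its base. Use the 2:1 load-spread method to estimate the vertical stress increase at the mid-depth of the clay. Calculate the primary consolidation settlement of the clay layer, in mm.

Mid-depth of clay below the ground surface: z = 2 + 4/2 = 4 m.
Total vertical stress at mid-clay: σ_v = 17.6×2 + 18.7×2 = 72.6 kPa.
Pore pressure: u = 9.81×(4 − 0) = 39.24 kPa.
Initial effective stress: σ'_0 = σ_v − u = 72.6 − 39.24 = 33.36 kPa.
Stress increase at mid-clay by the 2:1 spreading method:
Δσ = qBL/((B+z)(L+z)) = 89.8×5.7×5.7/((5.7+4)(5.7+4)) = 31.009 kPa
Final effective stress: σ'_f = 33.36 + 31.009 = 64.369 kPa.
σ'_f = 64.369 > σ'_p = 47.9 kPa, so the stress path crosses the preconsolidation pressure — recompression up to σ'_p, then virgin compression beyond:
S_c = H/(1+e₀)·[C_r·log₁₀(σ'_p/σ'_0) + C_c·log₁₀(σ'_f/σ'_p)]
    = 4/1.82 × [0.048×log₁₀(47.9/33.36) + 0.22×log₁₀(64.369/47.9)]
    = 2.1978 × [0.0075413 + 0.028235] = 0.07863 m

S_c ≈ 78.6 mm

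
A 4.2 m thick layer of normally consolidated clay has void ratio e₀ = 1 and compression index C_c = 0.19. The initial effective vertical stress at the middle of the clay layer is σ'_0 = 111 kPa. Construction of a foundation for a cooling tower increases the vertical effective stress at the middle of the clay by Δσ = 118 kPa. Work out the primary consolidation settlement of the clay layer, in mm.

S_c ≈ 125 mm

Final effective stress: σ'_f = σ'_0 + Δσ = 111 + 118 = 229 kPa.
Normally consolidated clay, so the full stress increment lies on the virgin compression line:
S_c = C_c·H/(1+e₀)·log₁₀(σ'_f/σ'_0) = 0.19×4.2/(1+1)×log₁₀(229/111)
    = 0.399 × 0.31451 = 0.1255 m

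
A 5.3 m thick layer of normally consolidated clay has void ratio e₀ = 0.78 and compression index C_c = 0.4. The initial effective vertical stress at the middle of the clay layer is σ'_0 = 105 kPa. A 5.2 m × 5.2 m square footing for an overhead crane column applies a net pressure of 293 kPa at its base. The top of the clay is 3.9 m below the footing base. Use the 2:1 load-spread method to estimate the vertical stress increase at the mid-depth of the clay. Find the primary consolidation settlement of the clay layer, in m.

S_c ≈ 0.226 m

Mid-depth of clay below the footing base: z = 3.9 + 5.3/2 = 6.55 m.
Stress increase at mid-clay by the 2:1 spreading method:
Δσ = qBL/((B+z)(L+z)) = 293×5.2×5.2/((5.2+6.55)(5.2+6.55)) = 57.385 kPa
Final effective stress: σ'_f = σ'_0 + Δσ = 105 + 57.385 = 162.38 kPa.
Normally consolidated clay, so the full stress increment lies on the virgin compression line:
S_c = C_c·H/(1+e₀)·log₁₀(σ'_f/σ'_0) = 0.4×5.3/(1+0.78)×log₁₀(162.38/105)
    = 1.191 × 0.18934 = 0.2255 m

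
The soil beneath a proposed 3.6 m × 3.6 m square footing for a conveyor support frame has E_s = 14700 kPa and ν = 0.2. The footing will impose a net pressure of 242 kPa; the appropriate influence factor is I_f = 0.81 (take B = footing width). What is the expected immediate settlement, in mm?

S_e ≈ 46.1 mm

Immediate (elastic) settlement: S_e = q·B·(1−ν²)/E_s · I_f.
S_e = 242 × 3.6 × (1 − 0.2²) / 14700 × 0.81
    = 242 × 3.6 × 0.96 / 14700 × 0.81
    = 0.04608 m = 46.08 mm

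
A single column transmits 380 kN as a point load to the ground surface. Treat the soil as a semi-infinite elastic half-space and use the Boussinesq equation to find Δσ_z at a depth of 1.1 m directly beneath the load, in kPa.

Boussinesq vertical stress below a point load on an elastic half-space:
Δσ_z = 3P/(2πz²) · [1 + (r/z)²]^(−5/2)
r/z = 0/1.1 = 0; [1+(r/z)²]^(−5/2) = 1.
Δσ_z = 3×380/(2π×1.1²) × 1 = 149.95 × 1 = 149.9 kPa

Δσ_z ≈ 150 kPa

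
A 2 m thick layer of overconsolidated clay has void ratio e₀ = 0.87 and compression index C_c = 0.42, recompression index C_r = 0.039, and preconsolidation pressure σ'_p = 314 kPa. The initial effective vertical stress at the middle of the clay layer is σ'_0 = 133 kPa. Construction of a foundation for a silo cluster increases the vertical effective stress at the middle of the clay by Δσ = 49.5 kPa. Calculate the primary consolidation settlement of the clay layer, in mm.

S_c ≈ 5.73 mm

Final effective stress: σ'_f = 133 + 49.5 = 182.5 kPa.
σ'_f = 182.5 ≤ σ'_p = 314 kPa, so the clay remains overconsolidated and only the recompression index applies:
S_c = C_r·H/(1+e₀)·log₁₀(σ'_f/σ'_0) = 0.039×2/1.87×log₁₀(182.5/133)
    = 0.04171 × 0.13741 = 0.005731 m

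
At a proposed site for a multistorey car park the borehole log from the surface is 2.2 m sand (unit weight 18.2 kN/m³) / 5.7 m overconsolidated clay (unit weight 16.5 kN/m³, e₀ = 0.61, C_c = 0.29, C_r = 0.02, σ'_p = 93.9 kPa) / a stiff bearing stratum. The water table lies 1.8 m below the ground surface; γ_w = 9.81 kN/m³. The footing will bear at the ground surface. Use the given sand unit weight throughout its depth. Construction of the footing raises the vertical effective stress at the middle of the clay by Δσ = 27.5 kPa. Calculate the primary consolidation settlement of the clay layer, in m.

Mid-depth of clay below the ground surface: z = 2.2 + 5.7/2 = 5.05 m.
Total vertical stress at mid-clay: σ_v = 18.2×2.2 + 16.5×2.85 = 87.065 kPa.
Pore pressure: u = 9.81×(5.05 − 1.8) = 31.883 kPa.
Initial effective stress: σ'_0 = σ_v − u = 87.065 − 31.883 = 55.182 kPa.
Final effective stress: σ'_f = 55.182 + 27.5 = 82.682 kPa.
σ'_f = 82.682 ≤ σ'_p = 93.9 kPa, so the clay remains overconsolidated and only the recompression index applies:
S_c = C_r·H/(1+e₀)·log₁₀(σ'_f/σ'_0) = 0.02×5.7/1.61×log₁₀(82.682/55.182)
    = 0.070808 × 0.17561 = 0.01243 m

S_c ≈ 0.0124 m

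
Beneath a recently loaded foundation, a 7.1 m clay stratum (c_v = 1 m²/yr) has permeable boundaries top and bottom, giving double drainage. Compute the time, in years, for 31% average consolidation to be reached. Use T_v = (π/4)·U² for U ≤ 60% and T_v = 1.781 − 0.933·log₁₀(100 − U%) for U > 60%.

Drainage path length: H_d = H/2 = 3.55 m (double drainage).
U ≤ 60%: T_v = (π/4)·U² = (π/4)×0.31² = 0.075477.
t = T_v·H_d²/c_v = 0.075477×3.55²/1 = 0.9512 years.

t ≈ 0.951 years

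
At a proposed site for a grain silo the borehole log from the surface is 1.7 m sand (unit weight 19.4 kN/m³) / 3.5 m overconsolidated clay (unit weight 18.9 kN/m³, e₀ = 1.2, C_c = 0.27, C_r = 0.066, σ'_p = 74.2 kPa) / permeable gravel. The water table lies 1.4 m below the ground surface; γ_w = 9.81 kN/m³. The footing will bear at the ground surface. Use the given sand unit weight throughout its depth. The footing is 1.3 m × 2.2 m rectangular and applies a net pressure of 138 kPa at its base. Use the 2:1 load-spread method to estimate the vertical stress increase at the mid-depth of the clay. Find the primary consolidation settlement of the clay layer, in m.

S_c ≈ 0.0127 m

Mid-depth of clay below the ground surface: z = 1.7 + 3.5/2 = 3.45 m.
Total vertical stress at mid-clay: σ_v = 19.4×1.7 + 18.9×1.75 = 66.055 kPa.
Pore pressure: u = 9.81×(3.45 − 1.4) = 20.11 kPa.
Initial effective stress: σ'_0 = σ_v − u = 66.055 − 20.11 = 45.945 kPa.
Stress increase at mid-clay by the 2:1 spreading method:
Δσ = qBL/((B+z)(L+z)) = 138×1.3×2.2/((1.3+3.45)(2.2+3.45)) = 14.706 kPa
Final effective stress: σ'_f = 45.945 + 14.706 = 60.651 kPa.
σ'_f = 60.651 ≤ σ'_p = 74.2 kPa, so the clay remains overconsolidated and only the recompression index applies:
S_c = C_r·H/(1+e₀)·log₁₀(σ'_f/σ'_0) = 0.066×3.5/2.2×log₁₀(60.651/45.945)
    = 0.105 × 0.1206 = 0.01266 m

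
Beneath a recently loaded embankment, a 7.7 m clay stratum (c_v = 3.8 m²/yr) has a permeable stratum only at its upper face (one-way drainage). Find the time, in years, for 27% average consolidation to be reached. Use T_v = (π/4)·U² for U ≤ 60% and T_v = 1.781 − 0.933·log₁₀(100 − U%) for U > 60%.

Drainage path length: H_d = H = 7.7 m (single drainage).
U ≤ 60%: T_v = (π/4)·U² = (π/4)×0.27² = 0.057256.
t = T_v·H_d²/c_v = 0.057256×7.7²/3.8 = 0.8933 years.

t ≈ 0.893 years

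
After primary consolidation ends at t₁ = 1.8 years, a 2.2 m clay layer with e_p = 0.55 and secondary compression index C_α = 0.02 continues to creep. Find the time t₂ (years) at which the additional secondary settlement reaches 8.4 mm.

t₂ ≈ 3.56 years

S_s = C_α·H/(1+e_p)·log₁₀(t₂/t₁) ⇒ log₁₀(t₂/t₁) = S_s·(1+e_p)/(C_α·H).
log₁₀(t₂/t₁) = 0.0084 × (1+0.55) / (0.02×2.2) = 0.2959
t₂ = t₁ × 10^0.2959 = 1.8 × 1.977 = 3.558 years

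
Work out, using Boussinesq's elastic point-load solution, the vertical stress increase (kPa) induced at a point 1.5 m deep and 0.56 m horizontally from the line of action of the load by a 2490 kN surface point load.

Boussinesq vertical stress below a point load on an elastic half-space:
Δσ_z = 3P/(2πz²) · [1 + (r/z)²]^(−5/2)
r/z = 0.56/1.5 = 0.37333; [1+(r/z)²]^(−5/2) = 0.72166.
Δσ_z = 3×2490/(2π×1.5²) × 0.72166 = 528.39 × 0.72166 = 381.3 kPa

Δσ_z ≈ 381 kPa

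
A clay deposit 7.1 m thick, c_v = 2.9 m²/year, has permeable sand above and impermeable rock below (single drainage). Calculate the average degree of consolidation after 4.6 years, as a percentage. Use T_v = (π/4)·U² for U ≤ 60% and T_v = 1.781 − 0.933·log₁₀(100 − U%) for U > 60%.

U ≈ 58 %

Drainage path length: H_d = H = 7.1 m (single drainage).
T_v = c_v·t/H_d² = 2.9×4.6/7.1² = 0.26463.
T_v = 0.26463 corresponds to the U ≤ 60% branch:
U = √(4T_v/π) = 0.5805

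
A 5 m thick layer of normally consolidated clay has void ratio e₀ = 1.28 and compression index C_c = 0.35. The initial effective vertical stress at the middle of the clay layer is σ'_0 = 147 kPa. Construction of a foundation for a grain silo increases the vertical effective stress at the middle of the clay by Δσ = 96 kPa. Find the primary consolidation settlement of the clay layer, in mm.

Final effective stress: σ'_f = σ'_0 + Δσ = 147 + 96 = 243 kPa.
Normally consolidated clay, so the full stress increment lies on the virgin compression line:
S_c = C_c·H/(1+e₀)·log₁₀(σ'_f/σ'_0) = 0.35×5/(1+1.28)×log₁₀(243/147)
    = 0.76754 × 0.21829 = 0.1675 m

S_c ≈ 168 mm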